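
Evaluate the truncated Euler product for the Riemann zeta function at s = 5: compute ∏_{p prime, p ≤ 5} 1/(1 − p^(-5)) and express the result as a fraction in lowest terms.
∏ = 3037500/2929531

The primes p ≤ 5 are [2, 3, 5]. For each prime, (1 − 1/p^5)^(-1) = p^5 / (p^5 − 1). The product is (1 − 1/2^5)^(-1), (1 − 1/3^5)^(-1), (1 − 1/5^5)^(-1) = ∏ p^5 / (p^5 − 1) = 3037500/2929531.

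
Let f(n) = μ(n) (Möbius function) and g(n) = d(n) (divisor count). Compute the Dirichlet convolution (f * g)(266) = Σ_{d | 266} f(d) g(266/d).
(μ * d)(266) = 1

Divisors of 266: [1, 2, 7, 14, 19, 38, 133, 266]. For each d | 266:
  d = 1: μ(1) · d(266/1) = 1 · 8 = 8
  d = 2: μ(2) · d(266/2) = -1 · 4 = -4
  d = 7: μ(7) · d(266/7) = -1 · 4 = -4
  d = 14: μ(14) · d(266/14) = 1 · 2 = 2
  d = 19: μ(19) · d(266/19) = -1 · 4 = -4
  d = 38: μ(38) · d(266/38) = 1 · 2 = 2
  d = 133: μ(133) · d(266/133) = 1 · 2 = 2
  d = 266: μ(266) · d(266/266) = -1 · 1 = -1
Summing: (μ * d)(266) = 8 + -4 + -4 + 2 + -4 + 2 + 2 + -1 = 1.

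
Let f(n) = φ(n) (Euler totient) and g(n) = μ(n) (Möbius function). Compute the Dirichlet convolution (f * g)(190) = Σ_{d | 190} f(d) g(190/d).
(φ * μ)(190) = 0

Divisors of 190: [1, 2, 5, 10, 19, 38, 95, 190]. For each d | 190:
  d = 1: φ(1) · μ(190/1) = 1 · -1 = -1
  d = 2: φ(2) · μ(190/2) = 1 · 1 = 1
  d = 5: φ(5) · μ(190/5) = 4 · 1 = 4
  d = 10: φ(10) · μ(190/10) = 4 · -1 = -4
  d = 19: φ(19) · μ(190/19) = 18 · 1 = 18
  d = 38: φ(38) · μ(190/38) = 18 · -1 = -18
  d = 95: φ(95) · μ(190/95) = 72 · -1 = -72
  d = 190: φ(190) · μ(190/190) = 72 · 1 = 72
Summing: (φ * μ)(190) = -1 + 1 + 4 + -4 + 18 + -18 + -72 + 72 = 0.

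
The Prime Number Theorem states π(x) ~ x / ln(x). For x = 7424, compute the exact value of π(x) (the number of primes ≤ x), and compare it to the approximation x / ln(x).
π(7424) = 941;  x/ln(x) ≈ 832.99;  relative error ≈ 11.48%.

Directly count primes up to 7424: π(7424) = 941. The PNT approximation gives 7424/ln(7424) ≈ 7424/8.91247 ≈ 832.99. Relative error (π(x) − x/ln(x)) / π(x) ≈ 11.48%; the approximation is known to undercount slightly (Li(x) is a better estimate).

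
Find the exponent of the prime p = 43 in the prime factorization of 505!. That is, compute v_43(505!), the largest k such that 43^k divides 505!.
v_43(505!) = 11

Legendre's formula: v_p(n!) = Σ_{k ≥ 1} ⌊n / p^k⌋. For p = 43, n = 505, the terms are:
  ⌊505/43^1⌋ = ⌊505/43⌋ = 11
(the next term ⌊505/43^2⌋ = 0, terminating the sum). Summing: v_43(505!) = 11 = 11.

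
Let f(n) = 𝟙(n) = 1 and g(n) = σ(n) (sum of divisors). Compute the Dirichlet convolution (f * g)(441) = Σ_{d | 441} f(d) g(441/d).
(𝟙 * σ)(441) = 1188

Divisors of 441: [1, 3, 7, 9, 21, 49, 63, 147, 441]. For each d | 441:
  d = 1: 𝟙(1) · σ(441/1) = 1 · 741 = 741
  d = 3: 𝟙(3) · σ(441/3) = 1 · 228 = 228
  d = 7: 𝟙(7) · σ(441/7) = 1 · 104 = 104
  d = 9: 𝟙(9) · σ(441/9) = 1 · 57 = 57
  d = 21: 𝟙(21) · σ(441/21) = 1 · 32 = 32
  d = 49: 𝟙(49) · σ(441/49) = 1 · 13 = 13
  d = 63: 𝟙(63) · σ(441/63) = 1 · 8 = 8
  d = 147: 𝟙(147) · σ(441/147) = 1 · 4 = 4
  d = 441: 𝟙(441) · σ(441/441) = 1 · 1 = 1
Summing: (𝟙 * σ)(441) = 741 + 228 + 104 + 57 + 32 + 13 + 8 + 4 + 1 = 1188.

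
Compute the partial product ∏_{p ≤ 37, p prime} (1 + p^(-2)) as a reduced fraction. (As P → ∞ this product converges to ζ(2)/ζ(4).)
∏ = 270008184968000000/178631837133343209

The primes p ≤ 37 are [2, 3, 5, 7, 11, 13, 17, 19, 23, 29, 31, 37]. For each, (1 + 1/p^2) = (p^2 + 1)/p^2. Multiplying these fractions over p ∈ [2, 3, 5, 7, 11, 13, 17, 19, 23, 29, 31, 37] gives 270008184968000000/178631837133343209. (In the limit P → ∞ this tends to ζ(2)/ζ(4).)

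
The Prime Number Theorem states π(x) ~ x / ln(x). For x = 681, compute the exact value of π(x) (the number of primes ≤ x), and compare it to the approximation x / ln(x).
π(681) = 123;  x/ln(x) ≈ 104.39;  relative error ≈ 15.13%.

Directly count primes up to 681: π(681) = 123. The PNT approximation gives 681/ln(681) ≈ 681/6.52356 ≈ 104.39. Relative error (π(x) − x/ln(x)) / π(x) ≈ 15.13%; the approximation is known to undercount slightly (Li(x) is a better estimate).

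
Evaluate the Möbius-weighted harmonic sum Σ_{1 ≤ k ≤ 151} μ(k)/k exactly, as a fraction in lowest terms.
Σ μ(k)/k = 498553581288971583508015817946071430122138094746515981177/75106511663943725776296745409664000450228387787452181363970

Values of μ(k) for 1 ≤ k ≤ 151: μ(1) = 1, μ(2) = -1, μ(3) = -1, μ(5) = -1, μ(6) = 1, μ(7) = -1, μ(10) = 1, μ(11) = -1, μ(13) = -1, μ(14) = 1, μ(15) = 1, μ(17) = -1, μ(19) = -1, μ(21) = 1, μ(22) = 1, μ(23) = -1, μ(26) = 1, μ(29) = -1, μ(30) = -1, μ(31) = -1, μ(33) = 1, μ(34) = 1, μ(35) = 1, μ(37) = -1, μ(38) = 1, μ(39) = 1, μ(41) = -1, μ(42) = -1, μ(43) = -1, μ(46) = 1, μ(47) = -1, μ(51) = 1, μ(53) = -1, μ(55) = 1, μ(57) = 1, μ(58) = 1, μ(59) = -1, μ(61) = -1, μ(62) = 1, μ(65) = 1, μ(66) = -1, μ(67) = -1, μ(69) = 1, μ(70) = -1, μ(71) = -1, μ(73) = -1, μ(74) = 1, μ(77) = 1, μ(78) = -1, μ(79) = -1, μ(82) = 1, μ(83) = -1, μ(85) = 1, μ(86) = 1, μ(87) = 1, μ(89) = -1, μ(91) = 1, μ(93) = 1, μ(94) = 1, μ(95) = 1, μ(97) = -1, μ(101) = -1, μ(102) = -1, μ(103) = -1, μ(105) = -1, μ(106) = 1, μ(107) = -1, μ(109) = -1, μ(110) = -1, μ(111) = 1, μ(113) = -1, μ(114) = -1, μ(115) = 1, μ(118) = 1, μ(119) = 1, μ(122) = 1, μ(123) = 1, μ(127) = -1, μ(129) = 1, μ(130) = -1, μ(131) = -1, μ(133) = 1, μ(134) = 1, μ(137) = -1, μ(138) = -1, μ(139) = -1, μ(141) = 1, μ(142) = 1, μ(143) = 1, μ(145) = 1, μ(146) = 1, μ(149) = -1, μ(151) = -1, with μ = 0 on non-squarefree integers. Summing μ(k)/k for k where μ(k) ≠ 0 gives 498553581288971583508015817946071430122138094746515981177/75106511663943725776296745409664000450228387787452181363970 ≈ 0.0066. (PNT ⟺ this sum → 0 as n → ∞.)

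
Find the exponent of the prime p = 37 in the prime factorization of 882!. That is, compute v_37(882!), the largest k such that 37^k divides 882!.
v_37(882!) = 23

Legendre's formula: v_p(n!) = Σ_{k ≥ 1} ⌊n / p^k⌋. For p = 37, n = 882, the terms are:
  ⌊882/37^1⌋ = ⌊882/37⌋ = 23
(the next term ⌊882/37^2⌋ = 0, terminating the sum). Summing: v_37(882!) = 23 = 23.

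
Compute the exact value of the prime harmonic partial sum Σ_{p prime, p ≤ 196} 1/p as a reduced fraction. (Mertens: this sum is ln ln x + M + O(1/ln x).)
Σ 1/p = 385774678978047295113064712800727674369526436922217581784412894295689697835549/198962376391690981640415251545285153602734402721821058212203976095413910572270

π(196) = 44, so the primes ≤ 196 are [2, 3, 5, 7, 11, 13, 17, 19, 23, 29, 31, 37, 41, 43, 47, 53, 59, 61, 67, 71, 73, 79, 83, 89, 97, 101, 103, 107, 109, 113, 127, 131, 137, 139, 149, 151, 157, 163, 167, 173, 179, 181, 191, 193]. Summing 1/p over these primes: 385774678978047295113064712800727674369526436922217581784412894295689697835549/198962376391690981640415251545285153602734402721821058212203976095413910572270 ≈ 1.9389. Mertens estimate ln ln(196) + 0.2615 ≈ 1.9251.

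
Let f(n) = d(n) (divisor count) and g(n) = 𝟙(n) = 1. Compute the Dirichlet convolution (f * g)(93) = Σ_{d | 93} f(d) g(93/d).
(d * 𝟙)(93) = 9

Divisors of 93: [1, 3, 31, 93]. For each d | 93:
  d = 1: d(1) · 𝟙(93/1) = 1 · 1 = 1
  d = 3: d(3) · 𝟙(93/3) = 2 · 1 = 2
  d = 31: d(31) · 𝟙(93/31) = 2 · 1 = 2
  d = 93: d(93) · 𝟙(93/93) = 4 · 1 = 4
Summing: (d * 𝟙)(93) = 1 + 2 + 2 + 4 = 9.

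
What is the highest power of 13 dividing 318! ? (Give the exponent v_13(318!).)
v_13(318!) = 25

Legendre's formula: v_p(n!) = Σ_{k ≥ 1} ⌊n / p^k⌋. For p = 13, n = 318, the terms are:
  ⌊318/13^1⌋ = ⌊318/13⌋ = 24
  ⌊318/13^2⌋ = ⌊318/169⌋ = 1
(the next term ⌊318/13^3⌋ = 0, terminating the sum). Summing: v_13(318!) = 24 + 1 = 25.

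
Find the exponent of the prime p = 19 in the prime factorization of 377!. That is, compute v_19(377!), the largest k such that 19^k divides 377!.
v_19(377!) = 20

Legendre's formula: v_p(n!) = Σ_{k ≥ 1} ⌊n / p^k⌋. For p = 19, n = 377, the terms are:
  ⌊377/19^1⌋ = ⌊377/19⌋ = 19
  ⌊377/19^2⌋ = ⌊377/361⌋ = 1
(the next term ⌊377/19^3⌋ = 0, terminating the sum). Summing: v_19(377!) = 19 + 1 = 20.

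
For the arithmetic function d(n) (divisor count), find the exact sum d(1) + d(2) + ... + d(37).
Σ_{n ≤ 37} d(n) = 142

Compute d(n) for each 1 ≤ n ≤ 37: d(1) = 1, d(2) = 2, d(3) = 2, d(4) = 3, d(5) = 2, d(6) = 4, d(7) = 2, d(8) = 4, d(9) = 3, d(10) = 4, d(11) = 2, d(12) = 6, d(13) = 2, d(14) = 4, d(15) = 4, d(16) = 5, d(17) = 2, d(18) = 6, d(19) = 2, d(20) = 6, d(21) = 4, d(22) = 4, d(23) = 2, d(24) = 8, d(25) = 3, d(26) = 4, d(27) = 4, d(28) = 6, d(29) = 2, d(30) = 8, d(31) = 2, d(32) = 6, d(33) = 4, d(34) = 4, d(35) = 4, d(36) = 9, d(37) = 2. Summing all 37 values: 142. (Dirichlet's divisor formula: Σ_{n ≤ x} d(n) = x ln(x) + (2γ − 1) x + O(√x). For x = 37, the asymptotic estimate is ≈ 139.32.)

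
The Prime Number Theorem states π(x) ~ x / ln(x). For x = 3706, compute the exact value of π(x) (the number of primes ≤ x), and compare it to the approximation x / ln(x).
π(3706) = 517;  x/ln(x) ≈ 450.98;  relative error ≈ 12.77%.

Directly count primes up to 3706: π(3706) = 517. The PNT approximation gives 3706/ln(3706) ≈ 3706/8.21771 ≈ 450.98. Relative error (π(x) − x/ln(x)) / π(x) ≈ 12.77%; the approximation is known to undercount slightly (Li(x) is a better estimate).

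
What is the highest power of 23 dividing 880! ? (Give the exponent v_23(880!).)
v_23(880!) = 39

Legendre's formula: v_p(n!) = Σ_{k ≥ 1} ⌊n / p^k⌋. For p = 23, n = 880, the terms are:
  ⌊880/23^1⌋ = ⌊880/23⌋ = 38
  ⌊880/23^2⌋ = ⌊880/529⌋ = 1
(the next term ⌊880/23^3⌋ = 0, terminating the sum). Summing: v_23(880!) = 38 + 1 = 39.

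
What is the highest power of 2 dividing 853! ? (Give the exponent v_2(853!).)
v_2(853!) = 847

Legendre's formula: v_p(n!) = Σ_{k ≥ 1} ⌊n / p^k⌋. For p = 2, n = 853, the terms are:
  ⌊853/2^1⌋ = ⌊853/2⌋ = 426
  ⌊853/2^2⌋ = ⌊853/4⌋ = 213
  ⌊853/2^3⌋ = ⌊853/8⌋ = 106
  ⌊853/2^4⌋ = ⌊853/16⌋ = 53
  ⌊853/2^5⌋ = ⌊853/32⌋ = 26
  ⌊853/2^6⌋ = ⌊853/64⌋ = 13
  ⌊853/2^7⌋ = ⌊853/128⌋ = 6
  ⌊853/2^8⌋ = ⌊853/256⌋ = 3
  ⌊853/2^9⌋ = ⌊853/512⌋ = 1
(the next term ⌊853/2^10⌋ = 0, terminating the sum). Summing: v_2(853!) = 426 + 213 + 106 + 53 + 26 + 13 + 6 + 3 + 1 = 847.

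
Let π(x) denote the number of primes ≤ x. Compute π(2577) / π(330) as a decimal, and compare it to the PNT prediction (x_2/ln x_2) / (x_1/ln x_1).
π(2577)/π(330) = 375/66 ≈ 5.6818;  PNT prediction ≈ 5.7657.

π(330) = 66 and π(2577) = 375, so π(2577)/π(330) ≈ 5.6818. The PNT-predicted ratio is (2577/ln(2577)) / (330/ln(330)) ≈ 5.7657. The two agree to within a few percent, as expected.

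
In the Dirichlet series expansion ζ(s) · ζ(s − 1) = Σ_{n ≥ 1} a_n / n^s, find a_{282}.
σ(282) = 576

In the product (Σ m^0/m^s)(Σ k / k^s) = Σ (Σ_{d | n} d) / n^s, the coefficient of 1/n^s is σ(n) = Σ_{d | n} d. For n = 282, divisors are [1, 2, 3, 6, 47, 94, 141, 282]; summing: σ(282) = 576.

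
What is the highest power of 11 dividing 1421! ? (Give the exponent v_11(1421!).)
v_11(1421!) = 141

Legendre's formula: v_p(n!) = Σ_{k ≥ 1} ⌊n / p^k⌋. For p = 11, n = 1421, the terms are:
  ⌊1421/11^1⌋ = ⌊1421/11⌋ = 129
  ⌊1421/11^2⌋ = ⌊1421/121⌋ = 11
  ⌊1421/11^3⌋ = ⌊1421/1331⌋ = 1
(the next term ⌊1421/11^4⌋ = 0, terminating the sum). Summing: v_11(1421!) = 129 + 11 + 1 = 141.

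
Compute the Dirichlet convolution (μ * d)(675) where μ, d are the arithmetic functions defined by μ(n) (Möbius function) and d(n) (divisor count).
(μ * d)(675) = 1

Divisors of 675: [1, 3, 5, 9, 15, 25, 27, 45, 75, 135, 225, 675]. For each d | 675:
  d = 1: μ(1) · d(675/1) = 1 · 12 = 12
  d = 3: μ(3) · d(675/3) = -1 · 9 = -9
  d = 5: μ(5) · d(675/5) = -1 · 8 = -8
  d = 9: μ(9) · d(675/9) = 0 · 6 = 0
  d = 15: μ(15) · d(675/15) = 1 · 6 = 6
  d = 25: μ(25) · d(675/25) = 0 · 4 = 0
  d = 27: μ(27) · d(675/27) = 0 · 3 = 0
  d = 45: μ(45) · d(675/45) = 0 · 4 = 0
  d = 75: μ(75) · d(675/75) = 0 · 3 = 0
  d = 135: μ(135) · d(675/135) = 0 · 2 = 0
  d = 225: μ(225) · d(675/225) = 0 · 2 = 0
  d = 675: μ(675) · d(675/675) = 0 · 1 = 0
Summing: (μ * d)(675) = 12 + -9 + -8 + 0 + 6 + 0 + 0 + 0 + 0 + 0 + 0 + 0 = 1.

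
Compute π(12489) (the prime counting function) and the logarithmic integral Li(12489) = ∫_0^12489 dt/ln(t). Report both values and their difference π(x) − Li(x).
π(12489) = 1490;  Li(12489) ≈ 1513.05;  π(x) − Li(x) ≈ -23.05.

Direct count of primes ≤ 12489 gives π(12489) = 1490. Numerical evaluation of the logarithmic integral gives Li(12489) ≈ 1513.05. The difference π(x) − Li(x) ≈ -23.05 is typically negative for small/moderate x (Li(x) overestimates), though Littlewood's theorem shows this sign changes infinitely often.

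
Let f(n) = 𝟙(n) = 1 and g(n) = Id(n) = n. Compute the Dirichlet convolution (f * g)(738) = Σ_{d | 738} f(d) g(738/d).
(𝟙 * Id)(738) = 1638

Divisors of 738: [1, 2, 3, 6, 9, 18, 41, 82, 123, 246, 369, 738]. For each d | 738:
  d = 1: 𝟙(1) · Id(738/1) = 1 · 738 = 738
  d = 2: 𝟙(2) · Id(738/2) = 1 · 369 = 369
  d = 3: 𝟙(3) · Id(738/3) = 1 · 246 = 246
  d = 6: 𝟙(6) · Id(738/6) = 1 · 123 = 123
  d = 9: 𝟙(9) · Id(738/9) = 1 · 82 = 82
  d = 18: 𝟙(18) · Id(738/18) = 1 · 41 = 41
  d = 41: 𝟙(41) · Id(738/41) = 1 · 18 = 18
  d = 82: 𝟙(82) · Id(738/82) = 1 · 9 = 9
  d = 123: 𝟙(123) · Id(738/123) = 1 · 6 = 6
  d = 246: 𝟙(246) · Id(738/246) = 1 · 3 = 3
  d = 369: 𝟙(369) · Id(738/369) = 1 · 2 = 2
  d = 738: 𝟙(738) · Id(738/738) = 1 · 1 = 1
Summing: (𝟙 * Id)(738) = 738 + 369 + 246 + 123 + 82 + 41 + 18 + 9 + 6 + 3 + 2 + 1 = 1638.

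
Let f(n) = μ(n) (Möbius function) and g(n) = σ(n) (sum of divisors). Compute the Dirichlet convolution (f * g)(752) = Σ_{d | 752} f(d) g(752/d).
(μ * σ)(752) = 752

Divisors of 752: [1, 2, 4, 8, 16, 47, 94, 188, 376, 752]. For each d | 752:
  d = 1: μ(1) · σ(752/1) = 1 · 1488 = 1488
  d = 2: μ(2) · σ(752/2) = -1 · 720 = -720
  d = 4: μ(4) · σ(752/4) = 0 · 336 = 0
  d = 8: μ(8) · σ(752/8) = 0 · 144 = 0
  d = 16: μ(16) · σ(752/16) = 0 · 48 = 0
  d = 47: μ(47) · σ(752/47) = -1 · 31 = -31
  d = 94: μ(94) · σ(752/94) = 1 · 15 = 15
  d = 188: μ(188) · σ(752/188) = 0 · 7 = 0
  d = 376: μ(376) · σ(752/376) = 0 · 3 = 0
  d = 752: μ(752) · σ(752/752) = 0 · 1 = 0
Summing: (μ * σ)(752) = 1488 + -720 + 0 + 0 + 0 + -31 + 15 + 0 + 0 + 0 = 752.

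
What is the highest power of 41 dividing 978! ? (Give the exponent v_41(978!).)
v_41(978!) = 23

Legendre's formula: v_p(n!) = Σ_{k ≥ 1} ⌊n / p^k⌋. For p = 41, n = 978, the terms are:
  ⌊978/41^1⌋ = ⌊978/41⌋ = 23
(the next term ⌊978/41^2⌋ = 0, terminating the sum). Summing: v_41(978!) = 23 = 23.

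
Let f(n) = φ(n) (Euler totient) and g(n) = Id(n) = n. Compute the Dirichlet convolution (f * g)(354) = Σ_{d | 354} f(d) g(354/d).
(φ * Id)(354) = 1755

Divisors of 354: [1, 2, 3, 6, 59, 118, 177, 354]. For each d | 354:
  d = 1: φ(1) · Id(354/1) = 1 · 354 = 354
  d = 2: φ(2) · Id(354/2) = 1 · 177 = 177
  d = 3: φ(3) · Id(354/3) = 2 · 118 = 236
  d = 6: φ(6) · Id(354/6) = 2 · 59 = 118
  d = 59: φ(59) · Id(354/59) = 58 · 6 = 348
  d = 118: φ(118) · Id(354/118) = 58 · 3 = 174
  d = 177: φ(177) · Id(354/177) = 116 · 2 = 232
  d = 354: φ(354) · Id(354/354) = 116 · 1 = 116
Summing: (φ * Id)(354) = 354 + 177 + 236 + 118 + 348 + 174 + 232 + 116 = 1755.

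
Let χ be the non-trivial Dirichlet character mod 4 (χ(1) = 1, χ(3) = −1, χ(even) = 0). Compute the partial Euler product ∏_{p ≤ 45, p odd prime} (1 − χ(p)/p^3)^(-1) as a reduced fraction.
∏ = 53382899586415799670070183783895/55093305095879233542015487574016

The odd primes p ≤ 45 are [3, 5, 7, 11, 13, 17, 19, 23, 29, 31, 37, 41, 43]. For each, χ(p) = 1 if p ≡ 1 mod 4, χ(p) = −1 if p ≡ 3 mod 4. Taking (1 − χ(p)/p^3)^(-1) = p^3/(p^3 − χ(p)): (1 − (-1)/3^3)^(-1) · (1 − (1)/5^3)^(-1) · (1 − (-1)/7^3)^(-1) · (1 − (-1)/11^3)^(-1) · (1 − (1)/13^3)^(-1) · (1 − (1)/17^3)^(-1) · (1 − (-1)/19^3)^(-1) · (1 − (-1)/23^3)^(-1) · (1 − (1)/29^3)^(-1) · (1 − (-1)/31^3)^(-1) · (1 − (1)/37^3)^(-1) · (1 − (1)/41^3)^(-1) · (1 − (-1)/43^3)^(-1) = 53382899586415799670070183783895/55093305095879233542015487574016.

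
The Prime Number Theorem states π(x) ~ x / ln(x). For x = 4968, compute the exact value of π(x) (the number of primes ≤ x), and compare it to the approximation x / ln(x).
π(4968) = 664;  x/ln(x) ≈ 583.73;  relative error ≈ 12.09%.

Directly count primes up to 4968: π(4968) = 664. The PNT approximation gives 4968/ln(4968) ≈ 4968/8.51077 ≈ 583.73. Relative error (π(x) − x/ln(x)) / π(x) ≈ 12.09%; the approximation is known to undercount slightly (Li(x) is a better estimate).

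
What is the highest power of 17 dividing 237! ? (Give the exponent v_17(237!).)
v_17(237!) = 13

Legendre's formula: v_p(n!) = Σ_{k ≥ 1} ⌊n / p^k⌋. For p = 17, n = 237, the terms are:
  ⌊237/17^1⌋ = ⌊237/17⌋ = 13
(the next term ⌊237/17^2⌋ = 0, terminating the sum). Summing: v_17(237!) = 13 = 13.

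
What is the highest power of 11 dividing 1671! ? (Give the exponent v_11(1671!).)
v_11(1671!) = 165

Legendre's formula: v_p(n!) = Σ_{k ≥ 1} ⌊n / p^k⌋. For p = 11, n = 1671, the terms are:
  ⌊1671/11^1⌋ = ⌊1671/11⌋ = 151
  ⌊1671/11^2⌋ = ⌊1671/121⌋ = 13
  ⌊1671/11^3⌋ = ⌊1671/1331⌋ = 1
(the next term ⌊1671/11^4⌋ = 0, terminating the sum). Summing: v_11(1671!) = 151 + 13 + 1 = 165.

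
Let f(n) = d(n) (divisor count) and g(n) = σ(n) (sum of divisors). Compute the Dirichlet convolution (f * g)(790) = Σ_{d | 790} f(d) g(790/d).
(d * σ)(790) = 3280

Divisors of 790: [1, 2, 5, 10, 79, 158, 395, 790]. For each d | 790:
  d = 1: d(1) · σ(790/1) = 1 · 1440 = 1440
  d = 2: d(2) · σ(790/2) = 2 · 480 = 960
  d = 5: d(5) · σ(790/5) = 2 · 240 = 480
  d = 10: d(10) · σ(790/10) = 4 · 80 = 320
  d = 79: d(79) · σ(790/79) = 2 · 18 = 36
  d = 158: d(158) · σ(790/158) = 4 · 6 = 24
  d = 395: d(395) · σ(790/395) = 4 · 3 = 12
  d = 790: d(790) · σ(790/790) = 8 · 1 = 8
Summing: (d * σ)(790) = 1440 + 960 + 480 + 320 + 36 + 24 + 12 + 8 = 3280.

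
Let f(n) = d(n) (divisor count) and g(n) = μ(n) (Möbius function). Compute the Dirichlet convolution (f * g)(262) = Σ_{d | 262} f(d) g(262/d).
(d * μ)(262) = 1

Divisors of 262: [1, 2, 131, 262]. For each d | 262:
  d = 1: d(1) · μ(262/1) = 1 · 1 = 1
  d = 2: d(2) · μ(262/2) = 2 · -1 = -2
  d = 131: d(131) · μ(262/131) = 2 · -1 = -2
  d = 262: d(262) · μ(262/262) = 4 · 1 = 4
Summing: (d * μ)(262) = 1 + -2 + -2 + 4 = 1.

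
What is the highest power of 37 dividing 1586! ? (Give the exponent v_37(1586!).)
v_37(1586!) = 43

Legendre's formula: v_p(n!) = Σ_{k ≥ 1} ⌊n / p^k⌋. For p = 37, n = 1586, the terms are:
  ⌊1586/37^1⌋ = ⌊1586/37⌋ = 42
  ⌊1586/37^2⌋ = ⌊1586/1369⌋ = 1
(the next term ⌊1586/37^3⌋ = 0, terminating the sum). Summing: v_37(1586!) = 42 + 1 = 43.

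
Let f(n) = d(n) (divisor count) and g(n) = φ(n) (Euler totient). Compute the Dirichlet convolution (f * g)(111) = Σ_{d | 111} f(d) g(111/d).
(d * φ)(111) = 152

Divisors of 111: [1, 3, 37, 111]. For each d | 111:
  d = 1: d(1) · φ(111/1) = 1 · 72 = 72
  d = 3: d(3) · φ(111/3) = 2 · 36 = 72
  d = 37: d(37) · φ(111/37) = 2 · 2 = 4
  d = 111: d(111) · φ(111/111) = 4 · 1 = 4
Summing: (d * φ)(111) = 72 + 72 + 4 + 4 = 152.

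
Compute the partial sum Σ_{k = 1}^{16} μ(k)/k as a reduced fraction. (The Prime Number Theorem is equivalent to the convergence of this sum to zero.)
Σ μ(k)/k = 304/5005

Values of μ(k) for 1 ≤ k ≤ 16: μ(1) = 1, μ(2) = -1, μ(3) = -1, μ(5) = -1, μ(6) = 1, μ(7) = -1, μ(10) = 1, μ(11) = -1, μ(13) = -1, μ(14) = 1, μ(15) = 1, with μ = 0 on non-squarefree integers. Summing μ(k)/k for k where μ(k) ≠ 0 gives 304/5005 ≈ 0.0607. (PNT ⟺ this sum → 0 as n → ∞.)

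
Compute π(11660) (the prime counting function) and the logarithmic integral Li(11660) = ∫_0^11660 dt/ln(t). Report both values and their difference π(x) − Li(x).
π(11660) = 1400;  Li(11660) ≈ 1424.85;  π(x) − Li(x) ≈ -24.85.

Direct count of primes ≤ 11660 gives π(11660) = 1400. Numerical evaluation of the logarithmic integral gives Li(11660) ≈ 1424.85. The difference π(x) − Li(x) ≈ -24.85 is typically negative for small/moderate x (Li(x) overestimates), though Littlewood's theorem shows this sign changes infinitely often.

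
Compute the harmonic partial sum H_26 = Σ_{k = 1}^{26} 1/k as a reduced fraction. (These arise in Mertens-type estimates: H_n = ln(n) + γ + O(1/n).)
H_26 = 34395742267/8923714800

Direct summation: H_26 = 1 + 1/2 + ... + 1/26. The least common denominator is lcm(1, ..., 26) = 26771144400; over this denominator the numerator is 26771144400 + 13385572200 + 8923714800 + 6692786100 + 5354228880 + 4461857400 + 3824449200 + 3346393050 + 2974571600 + 2677114440 + 2433740400 + 2230928700 + 2059318800 + 1912224600 + 1784742960 + 1673196525 + 1574773200 + 1487285800 + 1409007600 + 1338557220 + 1274816400 + 1216870200 + 1163962800 + 1115464350 + 1070845776 + 1029659400 = 103187226801, so H_26 = 103187226801/26771144400; reducing by gcd(103187226801, 26771144400) = 3 gives 34395742267/8923714800 ≈ 3.85442. (The PNT-adjacent estimate ln(26) + γ ≈ 3.83531 matches within O(1/n).)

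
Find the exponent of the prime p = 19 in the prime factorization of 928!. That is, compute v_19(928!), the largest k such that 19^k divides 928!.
v_19(928!) = 50

Legendre's formula: v_p(n!) = Σ_{k ≥ 1} ⌊n / p^k⌋. For p = 19, n = 928, the terms are:
  ⌊928/19^1⌋ = ⌊928/19⌋ = 48
  ⌊928/19^2⌋ = ⌊928/361⌋ = 2
(the next term ⌊928/19^3⌋ = 0, terminating the sum). Summing: v_19(928!) = 48 + 2 = 50.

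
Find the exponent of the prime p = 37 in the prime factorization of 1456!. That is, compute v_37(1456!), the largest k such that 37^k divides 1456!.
v_37(1456!) = 40

Legendre's formula: v_p(n!) = Σ_{k ≥ 1} ⌊n / p^k⌋. For p = 37, n = 1456, the terms are:
  ⌊1456/37^1⌋ = ⌊1456/37⌋ = 39
  ⌊1456/37^2⌋ = ⌊1456/1369⌋ = 1
(the next term ⌊1456/37^3⌋ = 0, terminating the sum). Summing: v_37(1456!) = 39 + 1 = 40.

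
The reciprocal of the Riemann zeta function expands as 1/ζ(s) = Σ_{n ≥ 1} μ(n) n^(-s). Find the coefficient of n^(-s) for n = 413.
μ(413) = 1

Factor n = 413 = 7 · 59. μ(n) = 0 if any exponent ≥ 2 (not squarefree); otherwise μ(n) = (−1)^{ω(n)} where ω(n) is the number of distinct prime factors. Applying: μ(413) = 1.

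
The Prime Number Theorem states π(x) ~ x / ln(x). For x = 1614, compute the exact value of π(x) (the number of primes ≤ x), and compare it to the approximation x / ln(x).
π(1614) = 255;  x/ln(x) ≈ 218.51;  relative error ≈ 14.31%.

Directly count primes up to 1614: π(1614) = 255. The PNT approximation gives 1614/ln(1614) ≈ 1614/7.38647 ≈ 218.51. Relative error (π(x) − x/ln(x)) / π(x) ≈ 14.31%; the approximation is known to undercount slightly (Li(x) is a better estimate).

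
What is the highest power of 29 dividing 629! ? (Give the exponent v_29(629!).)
v_29(629!) = 21

Legendre's formula: v_p(n!) = Σ_{k ≥ 1} ⌊n / p^k⌋. For p = 29, n = 629, the terms are:
  ⌊629/29^1⌋ = ⌊629/29⌋ = 21
(the next term ⌊629/29^2⌋ = 0, terminating the sum). Summing: v_29(629!) = 21 = 21.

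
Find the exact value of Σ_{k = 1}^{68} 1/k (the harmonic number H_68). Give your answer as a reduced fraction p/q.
H_68 = 14094018321907827923954201611/2933773379069966367528193600

Direct summation: H_68 = 1 + 1/2 + ... + 1/68. The least common denominator is lcm(1, ..., 68) = 79211881234889091923261227200; over this denominator the numerator is 79211881234889091923261227200 + 39605940617444545961630613600 + 26403960411629697307753742400 + 19802970308722272980815306800 + 15842376246977818384652245440 + 13201980205814848653876871200 + 11315983033555584560465889600 + 9901485154361136490407653400 + 8801320137209899102584580800 + 7921188123488909192326122720 + 7201080112262644720296475200 + 6600990102907424326938435600 + 6093221633453007071020094400 + 5657991516777792280232944800 + 5280792082325939461550748480 + 4950742577180568245203826700 + 4659522425581711289603601600 + 4400660068604949551292290400 + 4169046380783636417013748800 + 3960594061744454596163061360 + 3771994344518528186821963200 + 3600540056131322360148237600 + 3443994836299525735793966400 + 3300495051453712163469217800 + 3168475249395563676930449088 + 3046610816726503535510047200 + 2933773379069966367528193600 + 2828995758388896140116472400 + 2731444180513416962871076800 + 2640396041162969730775374240 + 2555221975319002965266491200 + 2475371288590284122601913350 + 2400360037420881573432158400 + 2329761212790855644801800800 + 2263196606711116912093177920 + 2200330034302474775646145200 + 2140861654997002484412465600 + 2084523190391818208506874400 + 2031073877817669023673364800 + 1980297030872227298081530680 + 1931997103289977851786859200 + 1885997172259264093410981600 + 1842136772904397486587470400 + 1800270028065661180074118800 + 1760264027441979820516916160 + 1721997418149762867896983200 + 1685359175210406211133217600 + 1650247525726856081734608900 + 1616569004793654937209412800 + 1584237624697781838465224544 + 1553174141860570429867867200 + 1523305408363251767755023600 + 1494563796884699847608702400 + 1466886689534983183764096800 + 1440216022452528944059295040 + 1414497879194448070058236200 + 1389682126927878805671249600 + 1365722090256708481435538400 + 1342574258218459185140020800 + 1320198020581484865387687120 + 1298555430080149047922315200 + 1277610987659501482633245600 + 1257331448172842728940654400 + 1237685644295142061300956675 + 1218644326690601414204018880 + 1200180018710440786716079200 + 1182266884102822267511361600 + 1164880606395427822400900400 = 380538494691511353946763443497, so H_68 = 380538494691511353946763443497/79211881234889091923261227200; reducing by gcd(380538494691511353946763443497, 79211881234889091923261227200) = 27 gives 14094018321907827923954201611/2933773379069966367528193600 ≈ 4.80406. (The PNT-adjacent estimate ln(68) + γ ≈ 4.79672 matches within O(1/n).)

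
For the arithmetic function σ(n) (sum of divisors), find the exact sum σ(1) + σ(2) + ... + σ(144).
Σ_{n ≤ 144} σ(n) = 17186

Compute σ(n) for each 1 ≤ n ≤ 144: σ(1) = 1, σ(2) = 3, σ(3) = 4, σ(4) = 7, σ(5) = 6, σ(6) = 12, σ(7) = 8, σ(8) = 15, σ(9) = 13, σ(10) = 18, σ(11) = 12, σ(12) = 28, σ(13) = 14, σ(14) = 24, σ(15) = 24, σ(16) = 31, σ(17) = 18, σ(18) = 39, σ(19) = 20, σ(20) = 42, σ(21) = 32, σ(22) = 36, σ(23) = 24, σ(24) = 60, σ(25) = 31, σ(26) = 42, σ(27) = 40, σ(28) = 56, σ(29) = 30, σ(30) = 72, σ(31) = 32, σ(32) = 63, σ(33) = 48, σ(34) = 54, σ(35) = 48, σ(36) = 91, σ(37) = 38, σ(38) = 60, σ(39) = 56, σ(40) = 90, σ(41) = 42, σ(42) = 96, σ(43) = 44, σ(44) = 84, σ(45) = 78, σ(46) = 72, σ(47) = 48, σ(48) = 124, σ(49) = 57, σ(50) = 93, σ(51) = 72, σ(52) = 98, σ(53) = 54, σ(54) = 120, σ(55) = 72, σ(56) = 120, σ(57) = 80, σ(58) = 90, σ(59) = 60, σ(60) = 168, σ(61) = 62, σ(62) = 96, σ(63) = 104, σ(64) = 127, σ(65) = 84, σ(66) = 144, σ(67) = 68, σ(68) = 126, σ(69) = 96, σ(70) = 144, σ(71) = 72, σ(72) = 195, σ(73) = 74, σ(74) = 114, σ(75) = 124, σ(76) = 140, σ(77) = 96, σ(78) = 168, σ(79) = 80, σ(80) = 186, σ(81) = 121, σ(82) = 126, σ(83) = 84, σ(84) = 224, σ(85) = 108, σ(86) = 132, σ(87) = 120, σ(88) = 180, σ(89) = 90, σ(90) = 234, σ(91) = 112, σ(92) = 168, σ(93) = 128, σ(94) = 144, σ(95) = 120, σ(96) = 252, σ(97) = 98, σ(98) = 171, σ(99) = 156, σ(100) = 217, σ(101) = 102, σ(102) = 216, σ(103) = 104, σ(104) = 210, σ(105) = 192, σ(106) = 162, σ(107) = 108, σ(108) = 280, σ(109) = 110, σ(110) = 216, σ(111) = 152, σ(112) = 248, σ(113) = 114, σ(114) = 240, σ(115) = 144, σ(116) = 210, σ(117) = 182, σ(118) = 180, σ(119) = 144, σ(120) = 360, σ(121) = 133, σ(122) = 186, σ(123) = 168, σ(124) = 224, σ(125) = 156, σ(126) = 312, σ(127) = 128, σ(128) = 255, σ(129) = 176, σ(130) = 252, σ(131) = 132, σ(132) = 336, σ(133) = 160, σ(134) = 204, σ(135) = 240, σ(136) = 270, σ(137) = 138, σ(138) = 288, σ(139) = 140, σ(140) = 336, σ(141) = 192, σ(142) = 216, σ(143) = 168, σ(144) = 403. Summing all 144 values: 17186. (Average order: Σ_{n ≤ x} σ(n) ~ (π²/12) x². For x = 144, (π²/12)·144² ≈ 17054.68.)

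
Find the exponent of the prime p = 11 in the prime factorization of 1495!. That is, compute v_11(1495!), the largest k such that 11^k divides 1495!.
v_11(1495!) = 148

Legendre's formula: v_p(n!) = Σ_{k ≥ 1} ⌊n / p^k⌋. For p = 11, n = 1495, the terms are:
  ⌊1495/11^1⌋ = ⌊1495/11⌋ = 135
  ⌊1495/11^2⌋ = ⌊1495/121⌋ = 12
  ⌊1495/11^3⌋ = ⌊1495/1331⌋ = 1
(the next term ⌊1495/11^4⌋ = 0, terminating the sum). Summing: v_11(1495!) = 135 + 12 + 1 = 148.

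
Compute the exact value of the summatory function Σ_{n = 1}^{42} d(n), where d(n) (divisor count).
Σ_{n ≤ 42} d(n) = 168

Compute d(n) for each 1 ≤ n ≤ 42: d(1) = 1, d(2) = 2, d(3) = 2, d(4) = 3, d(5) = 2, d(6) = 4, d(7) = 2, d(8) = 4, d(9) = 3, d(10) = 4, d(11) = 2, d(12) = 6, d(13) = 2, d(14) = 4, d(15) = 4, d(16) = 5, d(17) = 2, d(18) = 6, d(19) = 2, d(20) = 6, d(21) = 4, d(22) = 4, d(23) = 2, d(24) = 8, d(25) = 3, d(26) = 4, d(27) = 4, d(28) = 6, d(29) = 2, d(30) = 8, d(31) = 2, d(32) = 6, d(33) = 4, d(34) = 4, d(35) = 4, d(36) = 9, d(37) = 2, d(38) = 4, d(39) = 4, d(40) = 8, d(41) = 2, d(42) = 8. Summing all 42 values: 168. (Dirichlet's divisor formula: Σ_{n ≤ x} d(n) = x ln(x) + (2γ − 1) x + O(√x). For x = 42, the asymptotic estimate is ≈ 163.47.)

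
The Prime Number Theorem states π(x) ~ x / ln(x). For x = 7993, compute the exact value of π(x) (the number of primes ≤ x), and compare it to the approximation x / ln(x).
π(7993) = 1007;  x/ln(x) ≈ 889.46;  relative error ≈ 11.67%.

Directly count primes up to 7993: π(7993) = 1007. The PNT approximation gives 7993/ln(7993) ≈ 7993/8.98632 ≈ 889.46. Relative error (π(x) − x/ln(x)) / π(x) ≈ 11.67%; the approximation is known to undercount slightly (Li(x) is a better estimate).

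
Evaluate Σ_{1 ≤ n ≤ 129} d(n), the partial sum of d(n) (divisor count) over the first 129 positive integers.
Σ_{n ≤ 129} d(n) = 649

Compute d(n) for each 1 ≤ n ≤ 129: d(1) = 1, d(2) = 2, d(3) = 2, d(4) = 3, d(5) = 2, d(6) = 4, d(7) = 2, d(8) = 4, d(9) = 3, d(10) = 4, d(11) = 2, d(12) = 6, d(13) = 2, d(14) = 4, d(15) = 4, d(16) = 5, d(17) = 2, d(18) = 6, d(19) = 2, d(20) = 6, d(21) = 4, d(22) = 4, d(23) = 2, d(24) = 8, d(25) = 3, d(26) = 4, d(27) = 4, d(28) = 6, d(29) = 2, d(30) = 8, d(31) = 2, d(32) = 6, d(33) = 4, d(34) = 4, d(35) = 4, d(36) = 9, d(37) = 2, d(38) = 4, d(39) = 4, d(40) = 8, d(41) = 2, d(42) = 8, d(43) = 2, d(44) = 6, d(45) = 6, d(46) = 4, d(47) = 2, d(48) = 10, d(49) = 3, d(50) = 6, d(51) = 4, d(52) = 6, d(53) = 2, d(54) = 8, d(55) = 4, d(56) = 8, d(57) = 4, d(58) = 4, d(59) = 2, d(60) = 12, d(61) = 2, d(62) = 4, d(63) = 6, d(64) = 7, d(65) = 4, d(66) = 8, d(67) = 2, d(68) = 6, d(69) = 4, d(70) = 8, d(71) = 2, d(72) = 12, d(73) = 2, d(74) = 4, d(75) = 6, d(76) = 6, d(77) = 4, d(78) = 8, d(79) = 2, d(80) = 10, d(81) = 5, d(82) = 4, d(83) = 2, d(84) = 12, d(85) = 4, d(86) = 4, d(87) = 4, d(88) = 8, d(89) = 2, d(90) = 12, d(91) = 4, d(92) = 6, d(93) = 4, d(94) = 4, d(95) = 4, d(96) = 12, d(97) = 2, d(98) = 6, d(99) = 6, d(100) = 9, d(101) = 2, d(102) = 8, d(103) = 2, d(104) = 8, d(105) = 8, d(106) = 4, d(107) = 2, d(108) = 12, d(109) = 2, d(110) = 8, d(111) = 4, d(112) = 10, d(113) = 2, d(114) = 8, d(115) = 4, d(116) = 6, d(117) = 6, d(118) = 4, d(119) = 4, d(120) = 16, d(121) = 3, d(122) = 4, d(123) = 4, d(124) = 6, d(125) = 4, d(126) = 12, d(127) = 2, d(128) = 8, d(129) = 4. Summing all 129 values: 649. (Dirichlet's divisor formula: Σ_{n ≤ x} d(n) = x ln(x) + (2γ − 1) x + O(√x). For x = 129, the asymptotic estimate is ≈ 646.84.)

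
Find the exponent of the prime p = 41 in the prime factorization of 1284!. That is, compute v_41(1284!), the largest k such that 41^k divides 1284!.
v_41(1284!) = 31

Legendre's formula: v_p(n!) = Σ_{k ≥ 1} ⌊n / p^k⌋. For p = 41, n = 1284, the terms are:
  ⌊1284/41^1⌋ = ⌊1284/41⌋ = 31
(the next term ⌊1284/41^2⌋ = 0, terminating the sum). Summing: v_41(1284!) = 31 = 31.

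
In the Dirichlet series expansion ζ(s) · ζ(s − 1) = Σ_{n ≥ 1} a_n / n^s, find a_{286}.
σ(286) = 504

In the product (Σ m^0/m^s)(Σ k / k^s) = Σ (Σ_{d | n} d) / n^s, the coefficient of 1/n^s is σ(n) = Σ_{d | n} d. For n = 286, divisors are [1, 2, 11, 13, 22, 26, 143, 286]; summing: σ(286) = 504.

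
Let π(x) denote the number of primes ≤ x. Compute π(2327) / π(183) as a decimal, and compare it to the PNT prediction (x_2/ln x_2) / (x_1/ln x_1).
π(2327)/π(183) = 344/42 ≈ 8.1905;  PNT prediction ≈ 8.5449.

π(183) = 42 and π(2327) = 344, so π(2327)/π(183) ≈ 8.1905. The PNT-predicted ratio is (2327/ln(2327)) / (183/ln(183)) ≈ 8.5449. The two agree to within a few percent, as expected.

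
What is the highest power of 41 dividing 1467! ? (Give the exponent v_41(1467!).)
v_41(1467!) = 35

Legendre's formula: v_p(n!) = Σ_{k ≥ 1} ⌊n / p^k⌋. For p = 41, n = 1467, the terms are:
  ⌊1467/41^1⌋ = ⌊1467/41⌋ = 35
(the next term ⌊1467/41^2⌋ = 0, terminating the sum). Summing: v_41(1467!) = 35 = 35.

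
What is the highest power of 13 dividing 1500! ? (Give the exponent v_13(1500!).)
v_13(1500!) = 123

Legendre's formula: v_p(n!) = Σ_{k ≥ 1} ⌊n / p^k⌋. For p = 13, n = 1500, the terms are:
  ⌊1500/13^1⌋ = ⌊1500/13⌋ = 115
  ⌊1500/13^2⌋ = ⌊1500/169⌋ = 8
(the next term ⌊1500/13^3⌋ = 0, terminating the sum). Summing: v_13(1500!) = 115 + 8 = 123.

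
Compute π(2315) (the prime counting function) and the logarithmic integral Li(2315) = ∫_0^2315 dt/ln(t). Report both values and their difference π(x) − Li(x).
π(2315) = 344;  Li(2315) ≈ 355.85;  π(x) − Li(x) ≈ -11.85.

Direct count of primes ≤ 2315 gives π(2315) = 344. Numerical evaluation of the logarithmic integral gives Li(2315) ≈ 355.85. The difference π(x) − Li(x) ≈ -11.85 is typically negative for small/moderate x (Li(x) overestimates), though Littlewood's theorem shows this sign changes infinitely often.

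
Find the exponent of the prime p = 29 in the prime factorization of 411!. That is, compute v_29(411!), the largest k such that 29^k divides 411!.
v_29(411!) = 14

Legendre's formula: v_p(n!) = Σ_{k ≥ 1} ⌊n / p^k⌋. For p = 29, n = 411, the terms are:
  ⌊411/29^1⌋ = ⌊411/29⌋ = 14
(the next term ⌊411/29^2⌋ = 0, terminating the sum). Summing: v_29(411!) = 14 = 14.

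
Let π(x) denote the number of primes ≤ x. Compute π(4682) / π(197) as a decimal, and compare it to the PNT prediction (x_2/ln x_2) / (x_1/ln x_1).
π(4682)/π(197) = 633/45 ≈ 14.0667;  PNT prediction ≈ 14.8570.

π(197) = 45 and π(4682) = 633, so π(4682)/π(197) ≈ 14.0667. The PNT-predicted ratio is (4682/ln(4682)) / (197/ln(197)) ≈ 14.8570. The two agree to within a few percent, as expected.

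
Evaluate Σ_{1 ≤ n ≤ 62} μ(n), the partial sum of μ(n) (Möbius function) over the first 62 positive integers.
Σ_{n ≤ 62} μ(n) = -1

Compute μ(n) for each 1 ≤ n ≤ 62: μ(1) = 1, μ(2) = -1, μ(3) = -1, μ(4) = 0, μ(5) = -1, μ(6) = 1, μ(7) = -1, μ(8) = 0, μ(9) = 0, μ(10) = 1, μ(11) = -1, μ(12) = 0, μ(13) = -1, μ(14) = 1, μ(15) = 1, μ(16) = 0, μ(17) = -1, μ(18) = 0, μ(19) = -1, μ(20) = 0, μ(21) = 1, μ(22) = 1, μ(23) = -1, μ(24) = 0, μ(25) = 0, μ(26) = 1, μ(27) = 0, μ(28) = 0, μ(29) = -1, μ(30) = -1, μ(31) = -1, μ(32) = 0, μ(33) = 1, μ(34) = 1, μ(35) = 1, μ(36) = 0, μ(37) = -1, μ(38) = 1, μ(39) = 1, μ(40) = 0, μ(41) = -1, μ(42) = -1, μ(43) = -1, μ(44) = 0, μ(45) = 0, μ(46) = 1, μ(47) = -1, μ(48) = 0, μ(49) = 0, μ(50) = 0, μ(51) = 1, μ(52) = 0, μ(53) = -1, μ(54) = 0, μ(55) = 1, μ(56) = 0, μ(57) = 1, μ(58) = 1, μ(59) = -1, μ(60) = 0, μ(61) = -1, μ(62) = 1. Summing all 62 values: -1. (Mertens function M(x) = Σ_{n ≤ x} μ(n); on average M(x) should be small (PNT ⟺ M(x) = o(x)).)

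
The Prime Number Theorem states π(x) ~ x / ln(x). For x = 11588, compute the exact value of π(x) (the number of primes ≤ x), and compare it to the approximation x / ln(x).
π(11588) = 1394;  x/ln(x) ≈ 1238.34;  relative error ≈ 11.17%.

Directly count primes up to 11588: π(11588) = 1394. The PNT approximation gives 11588/ln(11588) ≈ 11588/9.35773 ≈ 1238.34. Relative error (π(x) − x/ln(x)) / π(x) ≈ 11.17%; the approximation is known to undercount slightly (Li(x) is a better estimate).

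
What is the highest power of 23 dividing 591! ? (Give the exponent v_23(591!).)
v_23(591!) = 26

Legendre's formula: v_p(n!) = Σ_{k ≥ 1} ⌊n / p^k⌋. For p = 23, n = 591, the terms are:
  ⌊591/23^1⌋ = ⌊591/23⌋ = 25
  ⌊591/23^2⌋ = ⌊591/529⌋ = 1
(the next term ⌊591/23^3⌋ = 0, terminating the sum). Summing: v_23(591!) = 25 + 1 = 26.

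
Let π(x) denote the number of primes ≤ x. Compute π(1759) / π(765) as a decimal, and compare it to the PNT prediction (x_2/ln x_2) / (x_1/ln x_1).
π(1759)/π(765) = 274/135 ≈ 2.0296;  PNT prediction ≈ 2.0431.

π(765) = 135 and π(1759) = 274, so π(1759)/π(765) ≈ 2.0296. The PNT-predicted ratio is (1759/ln(1759)) / (765/ln(765)) ≈ 2.0431. The two agree to within a few percent, as expected.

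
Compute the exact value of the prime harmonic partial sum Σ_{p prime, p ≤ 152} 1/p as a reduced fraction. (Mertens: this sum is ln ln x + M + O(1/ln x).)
Σ 1/p = 426559540131011718238816115585684956391671166781102121476137/225319534991831177328890236228992001350685163362356544091910

π(152) = 36, so the primes ≤ 152 are [2, 3, 5, 7, 11, 13, 17, 19, 23, 29, 31, 37, 41, 43, 47, 53, 59, 61, 67, 71, 73, 79, 83, 89, 97, 101, 103, 107, 109, 113, 127, 131, 137, 139, 149, 151]. Summing 1/p over these primes: 426559540131011718238816115585684956391671166781102121476137/225319534991831177328890236228992001350685163362356544091910 ≈ 1.8931. Mertens estimate ln ln(152) + 0.2615 ≈ 1.8757.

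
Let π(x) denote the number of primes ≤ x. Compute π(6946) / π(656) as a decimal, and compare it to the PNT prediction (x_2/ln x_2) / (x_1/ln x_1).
π(6946)/π(656) = 890/119 ≈ 7.4790;  PNT prediction ≈ 7.7638.

π(656) = 119 and π(6946) = 890, so π(6946)/π(656) ≈ 7.4790. The PNT-predicted ratio is (6946/ln(6946)) / (656/ln(656)) ≈ 7.7638. The two agree to within a few percent, as expected.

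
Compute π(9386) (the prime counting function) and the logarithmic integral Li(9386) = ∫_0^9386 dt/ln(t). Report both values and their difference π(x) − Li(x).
π(9386) = 1160;  Li(9386) ≈ 1179.25;  π(x) − Li(x) ≈ -19.25.

Direct count of primes ≤ 9386 gives π(9386) = 1160. Numerical evaluation of the logarithmic integral gives Li(9386) ≈ 1179.25. The difference π(x) − Li(x) ≈ -19.25 is typically negative for small/moderate x (Li(x) overestimates), though Littlewood's theorem shows this sign changes infinitely often.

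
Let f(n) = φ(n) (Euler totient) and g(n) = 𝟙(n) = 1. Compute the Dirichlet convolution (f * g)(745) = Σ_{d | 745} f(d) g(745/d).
(φ * 𝟙)(745) = 745

Divisors of 745: [1, 5, 149, 745]. For each d | 745:
  d = 1: φ(1) · 𝟙(745/1) = 1 · 1 = 1
  d = 5: φ(5) · 𝟙(745/5) = 4 · 1 = 4
  d = 149: φ(149) · 𝟙(745/149) = 148 · 1 = 148
  d = 745: φ(745) · 𝟙(745/745) = 592 · 1 = 592
Summing: (φ * 𝟙)(745) = 1 + 4 + 148 + 592 = 745.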